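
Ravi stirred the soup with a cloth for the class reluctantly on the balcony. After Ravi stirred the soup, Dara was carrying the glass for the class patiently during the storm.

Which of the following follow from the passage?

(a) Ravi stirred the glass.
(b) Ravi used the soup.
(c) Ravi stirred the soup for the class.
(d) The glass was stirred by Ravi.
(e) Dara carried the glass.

(c), (e)

(a) Not entailed — Ravi stirred the soup, not the glass; the glass belongs to the carrying event.
(b) Not entailed — the soup is the patient, not an instrument — Ravi used a cloth.
(c) Entailed — dropping 'reluctantly', 'with a cloth', 'on the balcony' leaves a sub-description the original still satisfies.
(d) Not entailed — Ravi stirred the soup, not the glass; the glass belongs to the carrying event.
(e) Entailed — 'carry' is an activity; 'was carrying' entails that some carrying happened, so 'carried' holds.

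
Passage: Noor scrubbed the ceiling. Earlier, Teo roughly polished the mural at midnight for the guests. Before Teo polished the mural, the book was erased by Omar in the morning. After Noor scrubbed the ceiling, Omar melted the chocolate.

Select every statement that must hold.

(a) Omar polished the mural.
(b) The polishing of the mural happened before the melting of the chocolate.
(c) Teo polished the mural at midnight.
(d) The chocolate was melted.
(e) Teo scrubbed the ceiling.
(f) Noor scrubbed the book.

(b), (c), (d)

(a) Not entailed — the passage has Teo polishing the mural, not Omar.
(b) Entailed — the narrative places the polishing before the melting.
(c) Entailed — dropping 'for the guests', 'roughly' leaves a sub-description the original still satisfies.
(d) Entailed — generalizing the agent leaves a sub-description the original still satisfies.
(e) Not entailed — the passage has Noor scrubbing the ceiling, not Teo.
(f) Not entailed — Noor scrubbed the ceiling, not the book; the book belongs to the erasing event.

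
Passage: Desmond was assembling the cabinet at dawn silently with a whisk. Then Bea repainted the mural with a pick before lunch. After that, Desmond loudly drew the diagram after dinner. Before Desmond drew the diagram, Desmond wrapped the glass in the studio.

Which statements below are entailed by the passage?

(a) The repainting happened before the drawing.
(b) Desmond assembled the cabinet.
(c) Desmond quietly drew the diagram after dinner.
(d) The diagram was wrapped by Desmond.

(a)

(a) Entailed — the narrative places the repainting before the drawing.
(b) Not entailed — 'was assembling' is progressive on an accomplishment; it does not entail the completed 'assembled'.
(c) Not entailed — 'quietly' adds a manner not in (and inconsistent with) the original.
(d) Not entailed — Desmond wrapped the glass, not the diagram; the diagram belongs to the drawing event.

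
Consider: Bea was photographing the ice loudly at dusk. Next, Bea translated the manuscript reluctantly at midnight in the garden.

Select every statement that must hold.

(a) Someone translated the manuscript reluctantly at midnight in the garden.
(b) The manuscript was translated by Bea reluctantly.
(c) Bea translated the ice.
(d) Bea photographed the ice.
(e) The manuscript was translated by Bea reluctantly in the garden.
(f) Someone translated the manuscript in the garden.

(a), (b), (e), (f)

(a) Entailed — this follows by dropping conjuncts from the translating event's description.
(b) Entailed — the original entails any weakening of itself; this just drops 'in the garden', 'at midnight'.
(c) Not entailed — Bea translated the manuscript, not the ice; the ice belongs to the photographing event.
(d) Not entailed — 'was photographing' is progressive on an accomplishment; it does not entail the completed 'photographed'.
(e) Entailed — the original entails any weakening of itself; this just drops 'at midnight'.
(f) Entailed — every conjunct here is already in the original translating event.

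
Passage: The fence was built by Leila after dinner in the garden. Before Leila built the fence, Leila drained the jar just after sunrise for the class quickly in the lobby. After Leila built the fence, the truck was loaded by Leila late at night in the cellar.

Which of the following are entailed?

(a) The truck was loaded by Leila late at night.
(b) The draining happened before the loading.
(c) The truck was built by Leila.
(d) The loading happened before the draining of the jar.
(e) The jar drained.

(a), (b), (e)

(a) Entailed — this follows by dropping conjuncts from the loading event's description.
(b) Entailed — the narrative places the draining before the loading.
(c) Not entailed — Leila built the fence, not the truck; the truck belongs to the loading event.
(d) Not entailed — the narrative places the draining before the loading, not after.
(e) Entailed — 'Leila drained the jar' is causative; it entails the inchoative 'the jar drained'.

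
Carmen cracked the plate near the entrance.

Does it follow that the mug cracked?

no

Nothing is said about any mug; only the plate is affected.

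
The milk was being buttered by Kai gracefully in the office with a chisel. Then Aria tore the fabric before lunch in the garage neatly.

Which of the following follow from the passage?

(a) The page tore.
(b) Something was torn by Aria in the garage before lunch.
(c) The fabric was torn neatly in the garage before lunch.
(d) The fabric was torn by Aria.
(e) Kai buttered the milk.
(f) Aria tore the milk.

(a) Not entailed — the fabric is what tore, not the page.
(b) Entailed — the original entails any weakening of itself; this just drops 'neatly' and generalizes the patient.
(c) Entailed — generalizing the agent leaves a sub-description the original still satisfies.
(d) Entailed — dropping 'neatly', 'before lunch', 'in the garage' leaves a sub-description the original still satisfies.
(e) Not entailed — 'was buttering' is progressive on an accomplishment; it does not entail the completed 'buttered'.
(f) Not entailed — Aria tore the fabric, not the milk; the milk belongs to the buttering event.

(b), (c), (d)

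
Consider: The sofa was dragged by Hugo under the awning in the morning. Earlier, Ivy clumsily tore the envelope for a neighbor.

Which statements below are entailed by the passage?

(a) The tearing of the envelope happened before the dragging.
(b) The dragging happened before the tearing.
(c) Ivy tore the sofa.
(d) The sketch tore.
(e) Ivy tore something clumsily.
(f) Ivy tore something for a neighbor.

(a) Entailed — the narrative places the tearing before the dragging.
(b) Not entailed — the narrative places the tearing before the dragging, not after.
(c) Not entailed — Ivy tore the envelope, not the sofa; the sofa belongs to the dragging event.
(d) Not entailed — the envelope is what tore, not the sketch.
(e) Entailed — dropping 'for a neighbor' and generalizing the patient leaves a sub-description the original still satisfies.
(f) Entailed — dropping 'clumsily' and generalizing the patient leaves a sub-description the original still satisfies.

(a), (e), (f)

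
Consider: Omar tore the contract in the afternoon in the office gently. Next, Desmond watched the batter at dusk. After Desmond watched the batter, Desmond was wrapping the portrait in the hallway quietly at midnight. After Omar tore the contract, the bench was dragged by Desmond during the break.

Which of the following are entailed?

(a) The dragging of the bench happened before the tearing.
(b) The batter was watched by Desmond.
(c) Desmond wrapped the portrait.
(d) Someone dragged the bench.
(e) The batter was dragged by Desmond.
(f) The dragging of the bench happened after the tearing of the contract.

(a) Not entailed — the narrative places the tearing before the dragging, not after.
(b) Entailed — this follows by dropping conjuncts from the watching event's description.
(c) Not entailed — 'was wrapping' is progressive on an accomplishment; it does not entail the completed 'wrapped'.
(d) Entailed — dropping 'during the break' and generalizing the agent leaves a sub-description the original still satisfies.
(e) Not entailed — Desmond dragged the bench, not the batter; the batter belongs to the watching event.
(f) Entailed — the narrative places the tearing before the dragging.

(b), (d), (f)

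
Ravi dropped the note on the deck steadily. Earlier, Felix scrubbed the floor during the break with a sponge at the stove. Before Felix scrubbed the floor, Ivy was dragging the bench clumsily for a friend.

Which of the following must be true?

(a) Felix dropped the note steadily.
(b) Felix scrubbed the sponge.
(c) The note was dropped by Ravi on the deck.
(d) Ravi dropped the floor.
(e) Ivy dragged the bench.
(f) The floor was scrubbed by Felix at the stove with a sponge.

(a) Not entailed — the passage has Ravi dropping the note, not Felix.
(b) Not entailed — the sponge is the instrument, not what was scrubbed.
(c) Entailed — every conjunct here is already in the original dropping event.
(d) Not entailed — Ravi dropped the note, not the floor; the floor belongs to the scrubbing event.
(e) Entailed — 'drag' is an activity; 'was dragging' entails that some dragging happened, so 'dragged' holds.
(f) Entailed — the original entails any weakening of itself; this just drops 'during the break'.

(c), (e), (f)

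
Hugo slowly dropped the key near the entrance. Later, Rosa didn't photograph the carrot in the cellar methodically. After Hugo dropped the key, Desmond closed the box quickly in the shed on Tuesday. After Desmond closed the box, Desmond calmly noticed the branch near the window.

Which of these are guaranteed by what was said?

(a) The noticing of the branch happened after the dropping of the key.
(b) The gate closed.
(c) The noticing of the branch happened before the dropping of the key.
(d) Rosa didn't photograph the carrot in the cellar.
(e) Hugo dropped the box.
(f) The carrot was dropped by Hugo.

(a)

(a) Entailed — the narrative places the dropping before the noticing.
(b) Not entailed — the box is what closed, not the gate.
(c) Not entailed — the narrative places the dropping before the noticing, not after.
(d) Not entailed — dropping 'methodically' under negation is not valid — the original leaves open that Rosa photographed the carrot some other way.
(e) Not entailed — Hugo dropped the key, not the box; the box belongs to the closing event.
(f) Not entailed — Hugo dropped the key, not the carrot; the carrot belongs to the photographing event.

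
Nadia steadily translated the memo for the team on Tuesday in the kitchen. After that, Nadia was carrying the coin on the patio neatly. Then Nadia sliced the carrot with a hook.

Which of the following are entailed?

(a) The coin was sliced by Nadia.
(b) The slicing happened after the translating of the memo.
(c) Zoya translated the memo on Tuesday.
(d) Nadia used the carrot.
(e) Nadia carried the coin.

(a) Not entailed — Nadia sliced the carrot, not the coin; the coin belongs to the carrying event.
(b) Entailed — the narrative places the translating before the slicing.
(c) Not entailed — the passage has Nadia translating the memo, not Zoya.
(d) Not entailed — the carrot is the patient, not an instrument — Nadia used a hook.
(e) Entailed — 'carry' is an activity; 'was carrying' entails that some carrying happened, so 'carried' holds.

(b), (e)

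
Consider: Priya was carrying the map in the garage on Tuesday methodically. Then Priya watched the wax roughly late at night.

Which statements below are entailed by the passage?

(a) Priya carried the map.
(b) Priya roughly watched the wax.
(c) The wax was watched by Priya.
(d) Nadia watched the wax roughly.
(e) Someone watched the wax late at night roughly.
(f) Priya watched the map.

(a), (b), (c), (e)

(a) Entailed — 'carry' is an activity; 'was carrying' entails that some carrying happened, so 'carried' holds.
(b) Entailed — dropping 'late at night' leaves a sub-description the original still satisfies.
(c) Entailed — the original entails any weakening of itself; this just drops 'roughly', 'late at night'.
(d) Not entailed — the passage has Priya watching the wax, not Nadia.
(e) Entailed — every conjunct here is already in the original watching event.
(f) Not entailed — Priya watched the wax, not the map; the map belongs to the carrying event.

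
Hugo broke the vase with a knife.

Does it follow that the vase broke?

yes

'Hugo broke the vase' is the causative; it entails the inchoative 'the vase broke'.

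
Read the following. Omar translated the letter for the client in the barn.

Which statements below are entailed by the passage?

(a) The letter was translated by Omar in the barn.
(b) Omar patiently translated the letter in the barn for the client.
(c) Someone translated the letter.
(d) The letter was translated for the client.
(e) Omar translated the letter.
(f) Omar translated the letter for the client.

(a) Entailed — this follows by dropping conjuncts from the translating event's description.
(b) Not entailed — 'patiently' adds information not in the original event.
(c) Entailed — every conjunct here is already in the original translating event.
(d) Entailed — the original entails any weakening of itself; this just drops 'in the barn' and generalizes the agent.
(e) Entailed — the original entails any weakening of itself; this just drops 'in the barn', 'for the client'.
(f) Entailed — every conjunct here is already in the original translating event.

(a), (c), (d), (e), (f)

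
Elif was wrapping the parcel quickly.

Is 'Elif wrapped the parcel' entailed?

'was wrapping' is progressive; for an accomplishment like 'wrap the parcel', it doesn't entail completion.

no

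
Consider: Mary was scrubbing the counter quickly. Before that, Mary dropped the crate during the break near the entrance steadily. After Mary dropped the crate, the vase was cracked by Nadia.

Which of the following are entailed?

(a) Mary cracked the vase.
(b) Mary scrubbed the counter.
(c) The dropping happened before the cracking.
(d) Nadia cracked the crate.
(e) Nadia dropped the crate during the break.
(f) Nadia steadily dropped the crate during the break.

(a) Not entailed — the passage has Nadia cracking the vase, not Mary.
(b) Entailed — 'scrub' is an activity; 'was scrubbing' entails that some scrubbing happened, so 'scrubbed' holds.
(c) Entailed — the narrative places the dropping before the cracking.
(d) Not entailed — Nadia cracked the vase, not the crate; the crate belongs to the dropping event.
(e) Not entailed — the passage has Mary dropping the crate, not Nadia.
(f) Not entailed — the passage has Mary dropping the crate, not Nadia.

(b), (c)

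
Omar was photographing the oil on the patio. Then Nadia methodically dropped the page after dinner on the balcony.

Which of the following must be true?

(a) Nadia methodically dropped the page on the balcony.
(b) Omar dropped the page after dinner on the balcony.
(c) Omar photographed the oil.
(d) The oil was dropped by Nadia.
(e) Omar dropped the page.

(a) Entailed — the original entails any weakening of itself; this just drops 'after dinner'.
(b) Not entailed — the passage has Nadia dropping the page, not Omar.
(c) Not entailed — 'was photographing' is progressive on an accomplishment; it does not entail the completed 'photographed'.
(d) Not entailed — Nadia dropped the page, not the oil; the oil belongs to the photographing event.
(e) Not entailed — the passage has Nadia dropping the page, not Omar.

(a)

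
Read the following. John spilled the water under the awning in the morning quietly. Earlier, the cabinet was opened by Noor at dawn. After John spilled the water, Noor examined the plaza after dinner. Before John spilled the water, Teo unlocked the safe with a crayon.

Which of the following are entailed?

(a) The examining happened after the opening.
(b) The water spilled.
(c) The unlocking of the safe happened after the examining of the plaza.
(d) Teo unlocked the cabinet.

(a) Entailed — the narrative places the opening before the examining.
(b) Entailed — 'John spilled the water' is causative; it entails the inchoative 'the water spilled'.
(c) Not entailed — the narrative places the unlocking before the examining, not after.
(d) Not entailed — Teo unlocked the safe, not the cabinet; the cabinet belongs to the opening event.

(a), (b)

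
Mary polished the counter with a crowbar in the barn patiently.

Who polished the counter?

'Mary' marks the agent of the polishing event.

Mary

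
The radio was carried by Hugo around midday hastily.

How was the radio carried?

'hastily' marks the manner of the carrying event.

hastily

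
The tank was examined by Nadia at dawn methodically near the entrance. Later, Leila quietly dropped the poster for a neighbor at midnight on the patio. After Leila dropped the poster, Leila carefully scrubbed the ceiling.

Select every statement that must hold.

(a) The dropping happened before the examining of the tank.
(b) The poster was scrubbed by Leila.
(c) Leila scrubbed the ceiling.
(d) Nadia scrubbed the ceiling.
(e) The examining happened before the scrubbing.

(a) Not entailed — the narrative places the examining before the dropping, not after.
(b) Not entailed — Leila scrubbed the ceiling, not the poster; the poster belongs to the dropping event.
(c) Entailed — this follows by dropping conjuncts from the scrubbing event's description.
(d) Not entailed — the passage has Leila scrubbing the ceiling, not Nadia.
(e) Entailed — the narrative places the examining before the scrubbing.

(c), (e)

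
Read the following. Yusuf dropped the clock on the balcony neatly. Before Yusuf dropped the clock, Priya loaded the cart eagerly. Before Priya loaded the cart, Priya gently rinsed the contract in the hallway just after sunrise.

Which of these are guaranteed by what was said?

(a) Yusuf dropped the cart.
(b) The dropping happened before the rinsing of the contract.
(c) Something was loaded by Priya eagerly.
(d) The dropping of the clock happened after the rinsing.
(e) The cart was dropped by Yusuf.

(c), (d)

(a) Not entailed — Yusuf dropped the clock, not the cart; the cart belongs to the loading event.
(b) Not entailed — the narrative places the rinsing before the dropping, not after.
(c) Entailed — generalizing the patient leaves a sub-description the original still satisfies.
(d) Entailed — the narrative places the rinsing before the dropping.
(e) Not entailed — Yusuf dropped the clock, not the cart; the cart belongs to the loading event.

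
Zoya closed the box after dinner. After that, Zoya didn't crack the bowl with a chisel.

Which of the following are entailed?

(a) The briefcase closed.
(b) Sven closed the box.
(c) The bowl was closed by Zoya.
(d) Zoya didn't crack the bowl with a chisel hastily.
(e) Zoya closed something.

(d), (e)

(a) Not entailed — the box is what closed, not the briefcase.
(b) Not entailed — the passage has Zoya closing the box, not Sven.
(c) Not entailed — Zoya closed the box, not the bowl; the bowl belongs to the cracking event.
(d) Entailed — under negation, adding a further restriction is entailed: if no such cracking event occurred, none occurred hastily either.
(e) Entailed — dropping 'after dinner' and generalizing the patient leaves a sub-description the original still satisfies.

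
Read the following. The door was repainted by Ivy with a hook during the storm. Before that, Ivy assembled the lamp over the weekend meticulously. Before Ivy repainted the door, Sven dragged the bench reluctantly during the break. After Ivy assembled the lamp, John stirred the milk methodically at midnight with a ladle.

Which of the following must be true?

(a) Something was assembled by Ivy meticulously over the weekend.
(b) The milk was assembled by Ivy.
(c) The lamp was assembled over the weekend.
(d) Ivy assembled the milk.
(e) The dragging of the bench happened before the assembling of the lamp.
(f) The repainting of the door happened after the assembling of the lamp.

(a), (c), (f)

(a) Entailed — the original entails any weakening of itself; this just generalizes the patient.
(b) Not entailed — Ivy assembled the lamp, not the milk; the milk belongs to the stirring event.
(c) Entailed — every conjunct here is already in the original assembling event.
(d) Not entailed — Ivy assembled the lamp, not the milk; the milk belongs to the stirring event.
(e) Not entailed — the narrative doesn't order the dragging relative to the assembling.
(f) Entailed — the narrative places the assembling before the repainting.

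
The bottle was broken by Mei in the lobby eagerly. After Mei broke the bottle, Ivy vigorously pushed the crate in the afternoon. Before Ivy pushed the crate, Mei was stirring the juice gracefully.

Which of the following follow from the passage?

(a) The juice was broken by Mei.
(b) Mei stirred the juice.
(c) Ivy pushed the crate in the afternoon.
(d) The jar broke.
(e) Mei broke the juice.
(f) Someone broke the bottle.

(a) Not entailed — Mei broke the bottle, not the juice; the juice belongs to the stirring event.
(b) Entailed — 'stir' is an activity; 'was stirring' entails that some stirring happened, so 'stirred' holds.
(c) Entailed — the original entails any weakening of itself; this just drops 'vigorously'.
(d) Not entailed — the bottle is what broke, not the jar.
(e) Not entailed — Mei broke the bottle, not the juice; the juice belongs to the stirring event.
(f) Entailed — this follows by dropping conjuncts from the breaking event's description.

(b), (c), (f)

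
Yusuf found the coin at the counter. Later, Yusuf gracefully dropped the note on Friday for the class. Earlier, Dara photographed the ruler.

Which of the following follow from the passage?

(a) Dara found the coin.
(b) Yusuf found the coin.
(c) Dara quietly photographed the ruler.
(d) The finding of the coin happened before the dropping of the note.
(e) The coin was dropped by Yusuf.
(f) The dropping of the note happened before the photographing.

(b), (d)

(a) Not entailed — the passage has Yusuf finding the coin, not Dara.
(b) Entailed — dropping 'at the counter' leaves a sub-description the original still satisfies.
(c) Not entailed — 'quietly' adds information not in the original event.
(d) Entailed — the narrative places the finding before the dropping.
(e) Not entailed — Yusuf dropped the note, not the coin; the coin belongs to the finding event.
(f) Not entailed — the narrative places the photographing before the dropping, not after.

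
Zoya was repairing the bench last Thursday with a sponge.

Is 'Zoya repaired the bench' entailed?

no

'was repairing' is progressive; for an accomplishment like 'repair the bench', it doesn't entail completion.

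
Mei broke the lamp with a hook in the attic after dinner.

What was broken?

'the lamp' marks the patient of the breaking event.

the lamp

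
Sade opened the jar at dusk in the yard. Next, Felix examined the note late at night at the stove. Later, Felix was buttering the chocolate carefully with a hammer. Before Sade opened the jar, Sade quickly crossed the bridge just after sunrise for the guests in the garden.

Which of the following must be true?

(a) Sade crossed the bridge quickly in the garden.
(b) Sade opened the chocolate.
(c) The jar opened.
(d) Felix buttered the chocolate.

(a), (c)

(a) Entailed — this follows by dropping conjuncts from the crossing event's description.
(b) Not entailed — Sade opened the jar, not the chocolate; the chocolate belongs to the buttering event.
(c) Entailed — 'Sade opened the jar' is causative; it entails the inchoative 'the jar opened'.
(d) Not entailed — 'was buttering' is progressive on an accomplishment; it does not entail the completed 'buttered'.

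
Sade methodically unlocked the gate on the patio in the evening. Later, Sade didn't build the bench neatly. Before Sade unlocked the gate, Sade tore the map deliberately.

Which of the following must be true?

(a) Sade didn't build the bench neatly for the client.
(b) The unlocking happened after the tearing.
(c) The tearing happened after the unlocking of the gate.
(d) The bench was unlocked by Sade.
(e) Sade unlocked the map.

(a) Entailed — under negation, adding a further restriction is entailed: if no such building event occurred, none occurred for the client either.
(b) Entailed — the narrative places the tearing before the unlocking.
(c) Not entailed — the narrative places the tearing before the unlocking, not after.
(d) Not entailed — Sade unlocked the gate, not the bench; the bench belongs to the building event.
(e) Not entailed — Sade unlocked the gate, not the map; the map belongs to the tearing event.

(a), (b)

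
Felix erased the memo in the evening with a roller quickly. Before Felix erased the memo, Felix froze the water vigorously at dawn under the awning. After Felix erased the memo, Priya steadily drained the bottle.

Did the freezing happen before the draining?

The narrative orders the freezing before the draining.

yes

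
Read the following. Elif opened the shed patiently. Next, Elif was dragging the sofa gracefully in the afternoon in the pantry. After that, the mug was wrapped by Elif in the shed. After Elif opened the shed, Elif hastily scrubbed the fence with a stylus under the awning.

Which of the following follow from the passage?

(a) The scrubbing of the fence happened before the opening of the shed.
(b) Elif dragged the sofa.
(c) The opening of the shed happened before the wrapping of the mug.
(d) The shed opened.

(b), (c), (d)

(a) Not entailed — the narrative places the opening before the scrubbing, not after.
(b) Entailed — 'drag' is an activity; 'was dragging' entails that some dragging happened, so 'dragged' holds.
(c) Entailed — the narrative places the opening before the wrapping.
(d) Entailed — 'Elif opened the shed' is causative; it entails the inchoative 'the shed opened'.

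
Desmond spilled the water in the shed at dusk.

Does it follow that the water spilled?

'Desmond spilled the water' is the causative; it entails the inchoative 'the water spilled'.

yes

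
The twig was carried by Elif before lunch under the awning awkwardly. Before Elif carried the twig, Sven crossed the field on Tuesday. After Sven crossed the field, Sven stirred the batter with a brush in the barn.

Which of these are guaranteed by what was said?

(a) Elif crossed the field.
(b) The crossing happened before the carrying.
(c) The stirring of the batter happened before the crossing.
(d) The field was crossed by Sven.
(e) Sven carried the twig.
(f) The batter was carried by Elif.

(b), (d)

(a) Not entailed — the passage has Sven crossing the field, not Elif.
(b) Entailed — the narrative places the crossing before the carrying.
(c) Not entailed — the narrative places the crossing before the stirring, not after.
(d) Entailed — every conjunct here is already in the original crossing event.
(e) Not entailed — the passage has Elif carrying the twig, not Sven.
(f) Not entailed — Elif carried the twig, not the batter; the batter belongs to the stirring event.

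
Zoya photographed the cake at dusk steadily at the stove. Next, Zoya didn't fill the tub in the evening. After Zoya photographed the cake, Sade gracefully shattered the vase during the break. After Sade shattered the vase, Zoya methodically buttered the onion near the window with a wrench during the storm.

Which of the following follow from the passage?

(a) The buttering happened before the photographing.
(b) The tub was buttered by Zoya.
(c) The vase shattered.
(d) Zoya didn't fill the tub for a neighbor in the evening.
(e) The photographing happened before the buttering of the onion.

(c), (d), (e)

(a) Not entailed — the narrative places the photographing before the buttering, not after.
(b) Not entailed — Zoya buttered the onion, not the tub; the tub belongs to the filling event.
(c) Entailed — 'Sade shattered the vase' is causative; it entails the inchoative 'the vase shattered'.
(d) Entailed — under negation, adding a further restriction is entailed: if no such filling event occurred, none occurred for a neighbor either.
(e) Entailed — the narrative places the photographing before the buttering.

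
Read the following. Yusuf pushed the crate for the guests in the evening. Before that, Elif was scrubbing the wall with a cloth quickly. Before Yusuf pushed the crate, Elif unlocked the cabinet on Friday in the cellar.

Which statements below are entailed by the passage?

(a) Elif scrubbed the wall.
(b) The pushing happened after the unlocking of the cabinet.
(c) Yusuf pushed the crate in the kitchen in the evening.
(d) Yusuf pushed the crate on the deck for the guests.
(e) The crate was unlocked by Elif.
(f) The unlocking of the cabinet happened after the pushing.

(a) Entailed — 'scrub' is an activity; 'was scrubbing' entails that some scrubbing happened, so 'scrubbed' holds.
(b) Entailed — the narrative places the unlocking before the pushing.
(c) Not entailed — 'in the kitchen' adds information not in the original event.
(d) Not entailed — 'on the deck' adds information not in the original event.
(e) Not entailed — Elif unlocked the cabinet, not the crate; the crate belongs to the pushing event.
(f) Not entailed — the narrative places the unlocking before the pushing, not after.

(a), (b)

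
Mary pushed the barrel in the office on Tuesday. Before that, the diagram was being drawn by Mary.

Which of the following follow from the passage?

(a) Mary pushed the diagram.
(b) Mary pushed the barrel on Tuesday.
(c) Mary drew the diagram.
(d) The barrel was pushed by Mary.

(a) Not entailed — Mary pushed the barrel, not the diagram; the diagram belongs to the drawing event.
(b) Entailed — dropping 'in the office' leaves a sub-description the original still satisfies.
(c) Not entailed — 'was drawing' is progressive on an accomplishment; it does not entail the completed 'drew'.
(d) Entailed — the original entails any weakening of itself; this just drops 'in the office', 'on Tuesday'.

(b), (d)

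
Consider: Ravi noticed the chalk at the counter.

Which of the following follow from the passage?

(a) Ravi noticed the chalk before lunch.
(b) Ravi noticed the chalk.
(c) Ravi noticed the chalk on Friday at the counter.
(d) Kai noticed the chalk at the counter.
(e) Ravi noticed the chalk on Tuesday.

(a) Not entailed — 'before lunch' adds information not in the original event.
(b) Entailed — dropping 'at the counter' leaves a sub-description the original still satisfies.
(c) Not entailed — 'on Friday' adds information not in the original event.
(d) Not entailed — the passage has Ravi noticing the chalk, not Kai.
(e) Not entailed — 'on Tuesday' adds information not in the original event.

(b)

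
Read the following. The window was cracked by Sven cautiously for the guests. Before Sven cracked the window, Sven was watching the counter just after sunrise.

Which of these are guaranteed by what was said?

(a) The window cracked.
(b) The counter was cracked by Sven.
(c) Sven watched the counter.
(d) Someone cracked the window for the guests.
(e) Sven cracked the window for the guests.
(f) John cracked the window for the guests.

(a), (c), (d), (e)

(a) Entailed — 'Sven cracked the window' is causative; it entails the inchoative 'the window cracked'.
(b) Not entailed — Sven cracked the window, not the counter; the counter belongs to the watching event.
(c) Entailed — 'watch' is an activity; 'was watching' entails that some watching happened, so 'watched' holds.
(d) Entailed — the original entails any weakening of itself; this just drops 'cautiously' and generalizes the agent.
(e) Entailed — dropping 'cautiously' leaves a sub-description the original still satisfies.
(f) Not entailed — the passage has Sven cracking the window, not John.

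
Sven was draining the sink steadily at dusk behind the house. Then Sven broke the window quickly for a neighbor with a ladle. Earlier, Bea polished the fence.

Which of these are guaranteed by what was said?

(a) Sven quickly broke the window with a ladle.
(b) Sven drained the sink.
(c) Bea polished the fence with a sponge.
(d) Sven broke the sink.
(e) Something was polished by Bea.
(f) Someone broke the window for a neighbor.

(a), (e), (f)

(a) Entailed — the original entails any weakening of itself; this just drops 'for a neighbor'.
(b) Not entailed — 'was draining' is progressive on an accomplishment; it does not entail the completed 'drained'.
(c) Not entailed — 'with a sponge' adds information not in the original event.
(d) Not entailed — Sven broke the window, not the sink; the sink belongs to the draining event.
(e) Entailed — generalizing the patient leaves a sub-description the original still satisfies.
(f) Entailed — the original entails any weakening of itself; this just drops 'with a ladle', 'quickly' and generalizes the agent.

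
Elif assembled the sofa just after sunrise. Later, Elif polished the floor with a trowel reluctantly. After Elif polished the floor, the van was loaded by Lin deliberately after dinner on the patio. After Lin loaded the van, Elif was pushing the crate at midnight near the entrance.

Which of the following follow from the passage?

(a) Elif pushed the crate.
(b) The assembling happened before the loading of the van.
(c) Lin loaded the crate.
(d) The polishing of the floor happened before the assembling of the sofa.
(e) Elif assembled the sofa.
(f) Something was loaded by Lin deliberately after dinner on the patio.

(a) Entailed — 'push' is an activity; 'was pushing' entails that some pushing happened, so 'pushed' holds.
(b) Entailed — the narrative places the assembling before the loading.
(c) Not entailed — Lin loaded the van, not the crate; the crate belongs to the pushing event.
(d) Not entailed — the narrative places the assembling before the polishing, not after.
(e) Entailed — every conjunct here is already in the original assembling event.
(f) Entailed — the original entails any weakening of itself; this just generalizes the patient.

(a), (b), (e), (f)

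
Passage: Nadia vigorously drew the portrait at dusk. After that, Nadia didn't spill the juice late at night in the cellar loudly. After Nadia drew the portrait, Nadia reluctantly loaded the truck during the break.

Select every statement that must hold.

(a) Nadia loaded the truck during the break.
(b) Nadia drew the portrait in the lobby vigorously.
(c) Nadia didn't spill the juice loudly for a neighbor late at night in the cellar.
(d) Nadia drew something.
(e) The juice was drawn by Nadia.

(a) Entailed — this follows by dropping conjuncts from the loading event's description.
(b) Not entailed — 'in the lobby' adds information not in the original event.
(c) Entailed — under negation, adding a further restriction is entailed: if no such spilling event occurred, none occurred for a neighbor either.
(d) Entailed — this follows by dropping conjuncts from the drawing event's description.
(e) Not entailed — Nadia drew the portrait, not the juice; the juice belongs to the spilling event.

(a), (c), (d)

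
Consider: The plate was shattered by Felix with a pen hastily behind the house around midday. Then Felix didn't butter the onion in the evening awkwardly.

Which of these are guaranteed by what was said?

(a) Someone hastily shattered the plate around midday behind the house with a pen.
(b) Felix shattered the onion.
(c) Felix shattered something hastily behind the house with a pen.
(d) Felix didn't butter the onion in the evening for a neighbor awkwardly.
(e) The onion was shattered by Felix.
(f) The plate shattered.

(a) Entailed — generalizing the agent leaves a sub-description the original still satisfies.
(b) Not entailed — Felix shattered the plate, not the onion; the onion belongs to the buttering event.
(c) Entailed — this follows by dropping conjuncts from the shattering event's description.
(d) Entailed — under negation, adding a further restriction is entailed: if no such buttering event occurred, none occurred for a neighbor either.
(e) Not entailed — Felix shattered the plate, not the onion; the onion belongs to the buttering event.
(f) Entailed — 'Felix shattered the plate' is causative; it entails the inchoative 'the plate shattered'.

(a), (c), (d), (f)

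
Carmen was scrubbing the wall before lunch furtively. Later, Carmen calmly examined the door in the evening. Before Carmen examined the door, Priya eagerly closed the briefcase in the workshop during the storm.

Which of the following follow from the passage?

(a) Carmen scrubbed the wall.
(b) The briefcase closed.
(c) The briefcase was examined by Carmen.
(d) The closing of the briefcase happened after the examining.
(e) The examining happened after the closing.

(a) Entailed — 'scrub' is an activity; 'was scrubbing' entails that some scrubbing happened, so 'scrubbed' holds.
(b) Entailed — 'Priya closed the briefcase' is causative; it entails the inchoative 'the briefcase closed'.
(c) Not entailed — Carmen examined the door, not the briefcase; the briefcase belongs to the closing event.
(d) Not entailed — the narrative places the closing before the examining, not after.
(e) Entailed — the narrative places the closing before the examining.

(a), (b), (e)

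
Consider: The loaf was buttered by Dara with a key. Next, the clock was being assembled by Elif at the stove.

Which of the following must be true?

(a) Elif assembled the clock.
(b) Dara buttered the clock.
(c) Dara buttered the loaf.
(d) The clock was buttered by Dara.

(c)

(a) Not entailed — 'was assembling' is progressive on an accomplishment; it does not entail the completed 'assembled'.
(b) Not entailed — Dara buttered the loaf, not the clock; the clock belongs to the assembling event.
(c) Entailed — every conjunct here is already in the original buttering event.
(d) Not entailed — Dara buttered the loaf, not the clock; the clock belongs to the assembling event.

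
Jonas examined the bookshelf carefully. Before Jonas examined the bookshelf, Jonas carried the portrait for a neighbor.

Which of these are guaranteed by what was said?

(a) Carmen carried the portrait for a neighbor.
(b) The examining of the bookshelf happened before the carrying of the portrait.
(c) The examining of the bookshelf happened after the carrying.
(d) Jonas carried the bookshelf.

(a) Not entailed — the passage has Jonas carrying the portrait, not Carmen.
(b) Not entailed — the narrative places the carrying before the examining, not after.
(c) Entailed — the narrative places the carrying before the examining.
(d) Not entailed — Jonas carried the portrait, not the bookshelf; the bookshelf belongs to the examining event.

(c)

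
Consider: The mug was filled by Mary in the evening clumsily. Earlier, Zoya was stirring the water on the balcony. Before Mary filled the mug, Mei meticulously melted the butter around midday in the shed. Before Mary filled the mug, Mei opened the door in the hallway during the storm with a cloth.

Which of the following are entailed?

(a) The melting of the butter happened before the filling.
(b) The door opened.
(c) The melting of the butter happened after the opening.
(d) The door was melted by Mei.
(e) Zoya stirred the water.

(a), (b), (e)

(a) Entailed — the narrative places the melting before the filling.
(b) Entailed — 'Mei opened the door' is causative; it entails the inchoative 'the door opened'.
(c) Not entailed — the narrative doesn't order the opening relative to the melting.
(d) Not entailed — Mei melted the butter, not the door; the door belongs to the opening event.
(e) Entailed — 'stir' is an activity; 'was stirring' entails that some stirring happened, so 'stirred' holds.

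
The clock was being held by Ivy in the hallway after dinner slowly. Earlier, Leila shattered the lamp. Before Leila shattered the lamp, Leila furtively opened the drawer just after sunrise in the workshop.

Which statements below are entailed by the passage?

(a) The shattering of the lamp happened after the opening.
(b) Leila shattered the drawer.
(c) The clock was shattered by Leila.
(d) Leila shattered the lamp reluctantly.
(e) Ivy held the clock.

(a) Entailed — the narrative places the opening before the shattering.
(b) Not entailed — Leila shattered the lamp, not the drawer; the drawer belongs to the opening event.
(c) Not entailed — Leila shattered the lamp, not the clock; the clock belongs to the holding event.
(d) Not entailed — 'reluctantly' adds information not in the original event.
(e) Entailed — 'hold' is an activity; 'was holding' entails that some holding happened, so 'held' holds.

(a), (e)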